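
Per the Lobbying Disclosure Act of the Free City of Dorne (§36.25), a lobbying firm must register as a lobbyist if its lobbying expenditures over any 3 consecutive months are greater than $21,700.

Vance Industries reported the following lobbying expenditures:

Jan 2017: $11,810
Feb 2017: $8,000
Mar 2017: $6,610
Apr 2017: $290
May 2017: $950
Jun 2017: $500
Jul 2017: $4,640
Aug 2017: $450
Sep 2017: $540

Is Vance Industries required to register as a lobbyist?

Jan 2017–Mar 2017: $11,810 + $8,000 + $6,610 = $26,420 (over)
Feb 2017–Apr 2017: $8,000 + $6,610 + $290 = $14,900 (under)
Mar 2017–May 2017: $6,610 + $290 + $950 = $7,850 (under)
Apr 2017–Jun 2017: $290 + $950 + $500 = $1,740 (under)
May 2017–Jul 2017: $950 + $500 + $4,640 = $6,090 (under)
Jun 2017–Aug 2017: $500 + $4,640 + $450 = $5,590 (under)
Jul 2017–Sep 2017: $4,640 + $450 + $540 = $5,630 (under)
At least one window exceeds $21,700.

Yes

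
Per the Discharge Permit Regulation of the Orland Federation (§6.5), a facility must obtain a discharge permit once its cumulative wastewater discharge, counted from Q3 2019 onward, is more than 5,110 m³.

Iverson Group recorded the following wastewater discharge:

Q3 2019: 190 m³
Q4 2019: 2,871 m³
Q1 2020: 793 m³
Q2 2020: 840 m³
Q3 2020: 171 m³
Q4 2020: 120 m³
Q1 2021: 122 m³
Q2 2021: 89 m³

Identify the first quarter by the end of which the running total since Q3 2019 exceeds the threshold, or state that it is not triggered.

Q2 2021

Through Q3 2019: 190 m³
Through Q4 2019: 3,061 m³
Through Q1 2020: 3,854 m³
Through Q2 2020: 4,694 m³
Through Q3 2020: 4,865 m³
Through Q4 2020: 4,985 m³
Through Q1 2021: 5,107 m³
Through Q2 2021: 5,196 m³ ← exceeds threshold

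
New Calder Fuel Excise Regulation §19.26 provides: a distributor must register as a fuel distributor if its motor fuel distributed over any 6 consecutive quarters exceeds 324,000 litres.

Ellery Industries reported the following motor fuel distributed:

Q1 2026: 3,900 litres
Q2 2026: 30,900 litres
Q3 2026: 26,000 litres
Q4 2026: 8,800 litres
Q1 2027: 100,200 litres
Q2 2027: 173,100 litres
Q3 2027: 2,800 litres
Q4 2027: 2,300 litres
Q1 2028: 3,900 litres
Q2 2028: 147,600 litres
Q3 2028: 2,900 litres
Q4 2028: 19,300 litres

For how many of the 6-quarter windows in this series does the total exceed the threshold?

Q1 2026–Q2 2027: 3,900 litres + 30,900 litres + 26,000 litres + 8,800 litres + 100,200 litres + 173,100 litres = 342,900 litres (over)
Q2 2026–Q3 2027: 30,900 litres + 26,000 litres + 8,800 litres + 100,200 litres + 173,100 litres + 2,800 litres = 341,800 litres (over)
Q3 2026–Q4 2027: 26,000 litres + 8,800 litres + 100,200 litres + 173,100 litres + 2,800 litres + 2,300 litres = 313,200 litres (under)
Q4 2026–Q1 2028: 8,800 litres + 100,200 litres + 173,100 litres + 2,800 litres + 2,300 litres + 3,900 litres = 291,100 litres (under)
Q1 2027–Q2 2028: 100,200 litres + 173,100 litres + 2,800 litres + 2,300 litres + 3,900 litres + 147,600 litres = 429,900 litres (over)
Q2 2027–Q3 2028: 173,100 litres + 2,800 litres + 2,300 litres + 3,900 litres + 147,600 litres + 2,900 litres = 332,600 litres (over)
Q3 2027–Q4 2028: 2,800 litres + 2,300 litres + 3,900 litres + 147,600 litres + 2,900 litres + 19,300 litres = 178,800 litres (under)
4 windows exceed the threshold.

4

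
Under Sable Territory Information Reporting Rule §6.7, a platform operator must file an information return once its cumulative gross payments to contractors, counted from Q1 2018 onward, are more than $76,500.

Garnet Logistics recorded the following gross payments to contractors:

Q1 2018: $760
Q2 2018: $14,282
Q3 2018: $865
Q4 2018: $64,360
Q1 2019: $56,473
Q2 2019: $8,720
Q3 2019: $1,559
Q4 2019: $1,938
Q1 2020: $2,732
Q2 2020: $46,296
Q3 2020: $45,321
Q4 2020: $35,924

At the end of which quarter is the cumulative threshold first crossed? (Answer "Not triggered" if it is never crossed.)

Through Q1 2018: $760
Through Q2 2018: $15,042
Through Q3 2018: $15,907
Through Q4 2018: $80,267 ← exceeds threshold

Q4 2018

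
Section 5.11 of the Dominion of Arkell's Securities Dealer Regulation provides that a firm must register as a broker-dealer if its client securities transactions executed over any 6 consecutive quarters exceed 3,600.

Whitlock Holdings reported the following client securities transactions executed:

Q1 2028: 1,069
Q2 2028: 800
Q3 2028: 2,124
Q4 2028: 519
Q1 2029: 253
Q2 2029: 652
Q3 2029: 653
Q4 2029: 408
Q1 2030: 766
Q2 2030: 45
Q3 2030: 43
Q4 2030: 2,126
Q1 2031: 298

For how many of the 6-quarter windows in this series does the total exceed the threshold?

Q1 2028–Q2 2029: 1,069 + 800 + 2,124 + 519 + 253 + 652 = 5,417 (over)
Q2 2028–Q3 2029: 800 + 2,124 + 519 + 253 + 652 + 653 = 5,001 (over)
Q3 2028–Q4 2029: 2,124 + 519 + 253 + 652 + 653 + 408 = 4,609 (over)
Q4 2028–Q1 2030: 519 + 253 + 652 + 653 + 408 + 766 = 3,251 (under)
Q1 2029–Q2 2030: 253 + 652 + 653 + 408 + 766 + 45 = 2,777 (under)
Q2 2029–Q3 2030: 652 + 653 + 408 + 766 + 45 + 43 = 2,567 (under)
Q3 2029–Q4 2030: 653 + 408 + 766 + 45 + 43 + 2,126 = 4,041 (over)
Q4 2029–Q1 2031: 408 + 766 + 45 + 43 + 2,126 + 298 = 3,686 (over)
5 windows exceed the threshold.

5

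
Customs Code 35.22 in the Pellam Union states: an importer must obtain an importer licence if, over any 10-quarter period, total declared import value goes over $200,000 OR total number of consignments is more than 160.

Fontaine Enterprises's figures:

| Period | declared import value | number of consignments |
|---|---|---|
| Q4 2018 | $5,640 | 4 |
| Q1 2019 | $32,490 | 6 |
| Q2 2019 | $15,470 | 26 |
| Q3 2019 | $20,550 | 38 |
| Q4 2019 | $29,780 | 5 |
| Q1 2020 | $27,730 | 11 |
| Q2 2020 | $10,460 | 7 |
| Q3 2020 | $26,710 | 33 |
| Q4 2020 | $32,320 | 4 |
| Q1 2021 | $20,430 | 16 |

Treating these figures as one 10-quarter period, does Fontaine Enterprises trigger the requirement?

Total declared import value: $5,640 + $32,490 + $15,470 + $20,550 + $29,780 + $27,730 + $10,460 + $26,710 + $32,320 + $20,430 = $221,580 (> $200,000).
Total number of consignments: 4 + 6 + 26 + 38 + 5 + 11 + 7 + 33 + 4 + 16 = 150 (≤ 160).
The test is 'or': at least one threshold is exceeded.

Yes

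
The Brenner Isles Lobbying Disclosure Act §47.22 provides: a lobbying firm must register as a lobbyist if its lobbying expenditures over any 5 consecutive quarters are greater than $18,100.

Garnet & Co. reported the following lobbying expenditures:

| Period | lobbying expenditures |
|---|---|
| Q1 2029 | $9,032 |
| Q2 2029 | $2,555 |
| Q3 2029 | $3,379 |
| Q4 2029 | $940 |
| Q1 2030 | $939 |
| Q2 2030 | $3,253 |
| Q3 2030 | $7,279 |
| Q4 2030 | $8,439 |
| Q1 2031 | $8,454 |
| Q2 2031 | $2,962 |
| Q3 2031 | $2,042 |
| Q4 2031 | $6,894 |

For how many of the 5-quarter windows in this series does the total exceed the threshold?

Q1 2029–Q1 2030: $9,032 + $2,555 + $3,379 + $940 + $939 = $16,845 (under)
Q2 2029–Q2 2030: $2,555 + $3,379 + $940 + $939 + $3,253 = $11,066 (under)
Q3 2029–Q3 2030: $3,379 + $940 + $939 + $3,253 + $7,279 = $15,790 (under)
Q4 2029–Q4 2030: $940 + $939 + $3,253 + $7,279 + $8,439 = $20,850 (over)
Q1 2030–Q1 2031: $939 + $3,253 + $7,279 + $8,439 + $8,454 = $28,364 (over)
Q2 2030–Q2 2031: $3,253 + $7,279 + $8,439 + $8,454 + $2,962 = $30,387 (over)
Q3 2030–Q3 2031: $7,279 + $8,439 + $8,454 + $2,962 + $2,042 = $29,176 (over)
Q4 2030–Q4 2031: $8,439 + $8,454 + $2,962 + $2,042 + $6,894 = $28,791 (over)
5 windows exceed the threshold.

5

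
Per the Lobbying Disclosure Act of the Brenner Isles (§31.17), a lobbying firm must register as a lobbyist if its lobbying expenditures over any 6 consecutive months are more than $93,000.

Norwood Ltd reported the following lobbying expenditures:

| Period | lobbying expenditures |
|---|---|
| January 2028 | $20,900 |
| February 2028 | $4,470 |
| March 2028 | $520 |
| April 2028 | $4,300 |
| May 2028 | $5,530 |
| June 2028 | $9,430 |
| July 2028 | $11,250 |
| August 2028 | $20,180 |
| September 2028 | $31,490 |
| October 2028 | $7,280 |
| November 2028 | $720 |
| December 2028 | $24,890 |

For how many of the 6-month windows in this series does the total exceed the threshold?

1

January 2028–June 2028: $20,900 + $4,470 + $520 + $4,300 + $5,530 + $9,430 = $45,150 (under)
February 2028–July 2028: $4,470 + $520 + $4,300 + $5,530 + $9,430 + $11,250 = $35,500 (under)
March 2028–August 2028: $520 + $4,300 + $5,530 + $9,430 + $11,250 + $20,180 = $51,210 (under)
April 2028–September 2028: $4,300 + $5,530 + $9,430 + $11,250 + $20,180 + $31,490 = $82,180 (under)
May 2028–October 2028: $5,530 + $9,430 + $11,250 + $20,180 + $31,490 + $7,280 = $85,160 (under)
June 2028–November 2028: $9,430 + $11,250 + $20,180 + $31,490 + $7,280 + $720 = $80,350 (under)
July 2028–December 2028: $11,250 + $20,180 + $31,490 + $7,280 + $720 + $24,890 = $95,810 (over)
1 window exceeds the threshold.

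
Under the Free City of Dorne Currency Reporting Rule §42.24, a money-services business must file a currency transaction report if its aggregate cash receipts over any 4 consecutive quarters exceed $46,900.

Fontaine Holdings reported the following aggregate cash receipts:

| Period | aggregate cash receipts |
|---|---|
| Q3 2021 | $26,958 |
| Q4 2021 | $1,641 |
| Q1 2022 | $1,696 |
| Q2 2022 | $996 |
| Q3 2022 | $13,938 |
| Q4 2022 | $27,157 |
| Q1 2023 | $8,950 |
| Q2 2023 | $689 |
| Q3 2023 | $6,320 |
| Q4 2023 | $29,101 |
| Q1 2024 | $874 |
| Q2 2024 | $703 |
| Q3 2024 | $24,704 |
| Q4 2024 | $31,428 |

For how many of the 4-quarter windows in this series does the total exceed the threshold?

Q3 2021–Q2 2022: $26,958 + $1,641 + $1,696 + $996 = $31,291 (under)
Q4 2021–Q3 2022: $1,641 + $1,696 + $996 + $13,938 = $18,271 (under)
Q1 2022–Q4 2022: $1,696 + $996 + $13,938 + $27,157 = $43,787 (under)
Q2 2022–Q1 2023: $996 + $13,938 + $27,157 + $8,950 = $51,041 (over)
Q3 2022–Q2 2023: $13,938 + $27,157 + $8,950 + $689 = $50,734 (over)
Q4 2022–Q3 2023: $27,157 + $8,950 + $689 + $6,320 = $43,116 (under)
Q1 2023–Q4 2023: $8,950 + $689 + $6,320 + $29,101 = $45,060 (under)
Q2 2023–Q1 2024: $689 + $6,320 + $29,101 + $874 = $36,984 (under)
Q3 2023–Q2 2024: $6,320 + $29,101 + $874 + $703 = $36,998 (under)
Q4 2023–Q3 2024: $29,101 + $874 + $703 + $24,704 = $55,382 (over)
Q1 2024–Q4 2024: $874 + $703 + $24,704 + $31,428 = $57,709 (over)
4 windows exceed the threshold.

4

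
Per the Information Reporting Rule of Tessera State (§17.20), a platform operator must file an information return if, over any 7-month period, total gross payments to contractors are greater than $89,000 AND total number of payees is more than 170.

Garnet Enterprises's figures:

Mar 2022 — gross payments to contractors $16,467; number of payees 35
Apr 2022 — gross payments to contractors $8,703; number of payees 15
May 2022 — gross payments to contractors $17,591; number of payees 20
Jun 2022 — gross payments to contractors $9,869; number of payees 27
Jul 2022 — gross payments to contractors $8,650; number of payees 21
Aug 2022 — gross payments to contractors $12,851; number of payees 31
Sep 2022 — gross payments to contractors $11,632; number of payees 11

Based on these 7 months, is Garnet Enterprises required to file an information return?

No

Total gross payments to contractors: $16,467 + $8,703 + $17,591 + $9,869 + $8,650 + $12,851 + $11,632 = $85,763 (≤ $89,000).
Total number of payees: 35 + 15 + 20 + 27 + 21 + 31 + 11 = 160 (≤ 170).
The test is 'and': the rule requires both, and at least one is not exceeded.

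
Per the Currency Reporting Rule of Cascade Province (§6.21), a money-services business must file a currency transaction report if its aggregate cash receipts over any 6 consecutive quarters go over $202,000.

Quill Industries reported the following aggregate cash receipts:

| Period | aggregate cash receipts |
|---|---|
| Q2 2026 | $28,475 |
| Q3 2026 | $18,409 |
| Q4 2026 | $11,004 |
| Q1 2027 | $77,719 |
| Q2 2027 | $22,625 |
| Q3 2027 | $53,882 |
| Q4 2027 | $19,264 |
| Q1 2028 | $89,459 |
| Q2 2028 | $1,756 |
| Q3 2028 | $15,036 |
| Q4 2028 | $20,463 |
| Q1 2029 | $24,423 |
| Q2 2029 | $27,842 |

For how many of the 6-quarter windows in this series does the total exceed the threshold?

5

Q2 2026–Q3 2027: $28,475 + $18,409 + $11,004 + $77,719 + $22,625 + $53,882 = $212,114 (over)
Q3 2026–Q4 2027: $18,409 + $11,004 + $77,719 + $22,625 + $53,882 + $19,264 = $202,903 (over)
Q4 2026–Q1 2028: $11,004 + $77,719 + $22,625 + $53,882 + $19,264 + $89,459 = $273,953 (over)
Q1 2027–Q2 2028: $77,719 + $22,625 + $53,882 + $19,264 + $89,459 + $1,756 = $264,705 (over)
Q2 2027–Q3 2028: $22,625 + $53,882 + $19,264 + $89,459 + $1,756 + $15,036 = $202,022 (over)
Q3 2027–Q4 2028: $53,882 + $19,264 + $89,459 + $1,756 + $15,036 + $20,463 = $199,860 (under)
Q4 2027–Q1 2029: $19,264 + $89,459 + $1,756 + $15,036 + $20,463 + $24,423 = $170,401 (under)
Q1 2028–Q2 2029: $89,459 + $1,756 + $15,036 + $20,463 + $24,423 + $27,842 = $178,979 (under)
5 windows exceed the threshold.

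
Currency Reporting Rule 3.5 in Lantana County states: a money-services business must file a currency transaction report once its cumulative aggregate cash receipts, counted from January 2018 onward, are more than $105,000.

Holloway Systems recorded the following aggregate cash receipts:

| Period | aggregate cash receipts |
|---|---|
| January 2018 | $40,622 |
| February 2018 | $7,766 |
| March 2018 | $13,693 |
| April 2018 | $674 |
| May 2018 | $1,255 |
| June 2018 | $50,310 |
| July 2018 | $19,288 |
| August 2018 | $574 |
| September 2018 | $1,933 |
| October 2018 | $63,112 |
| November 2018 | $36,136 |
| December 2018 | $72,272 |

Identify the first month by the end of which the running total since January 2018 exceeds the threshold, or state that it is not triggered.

Through January 2018: $40,622
Through February 2018: $48,388
Through March 2018: $62,081
Through April 2018: $62,755
Through May 2018: $64,010
Through June 2018: $114,320 ← exceeds threshold

June 2018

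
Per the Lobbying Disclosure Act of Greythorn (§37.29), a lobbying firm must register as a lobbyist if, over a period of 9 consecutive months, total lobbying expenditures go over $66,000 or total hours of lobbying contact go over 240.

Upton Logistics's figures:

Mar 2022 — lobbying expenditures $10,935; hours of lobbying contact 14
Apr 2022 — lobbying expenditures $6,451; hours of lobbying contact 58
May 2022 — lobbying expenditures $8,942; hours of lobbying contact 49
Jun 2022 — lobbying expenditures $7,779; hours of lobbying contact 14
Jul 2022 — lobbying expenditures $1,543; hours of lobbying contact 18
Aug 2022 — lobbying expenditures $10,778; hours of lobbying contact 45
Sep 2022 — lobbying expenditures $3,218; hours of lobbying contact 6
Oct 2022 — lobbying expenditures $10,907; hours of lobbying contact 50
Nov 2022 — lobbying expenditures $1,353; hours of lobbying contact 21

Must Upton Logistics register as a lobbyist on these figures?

Total lobbying expenditures: $10,935 + $6,451 + $8,942 + $7,779 + $1,543 + $10,778 + $3,218 + $10,907 + $1,353 = $61,906 (≤ $66,000).
Total hours of lobbying contact: 14 + 58 + 49 + 14 + 18 + 45 + 6 + 50 + 21 = 275 (> 240).
The test is 'or': at least one threshold is exceeded.

Yes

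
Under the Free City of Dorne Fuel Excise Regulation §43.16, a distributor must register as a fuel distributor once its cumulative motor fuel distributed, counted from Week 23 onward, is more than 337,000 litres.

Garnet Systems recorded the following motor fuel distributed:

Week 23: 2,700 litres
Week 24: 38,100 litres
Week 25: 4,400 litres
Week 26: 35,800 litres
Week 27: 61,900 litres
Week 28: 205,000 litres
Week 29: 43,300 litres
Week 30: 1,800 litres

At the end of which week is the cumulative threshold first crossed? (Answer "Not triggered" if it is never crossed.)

Through Week 23: 2,700 litres
Through Week 24: 40,800 litres
Through Week 25: 45,200 litres
Through Week 26: 81,000 litres
Through Week 27: 142,900 litres
Through Week 28: 347,900 litres ← exceeds threshold

Week 28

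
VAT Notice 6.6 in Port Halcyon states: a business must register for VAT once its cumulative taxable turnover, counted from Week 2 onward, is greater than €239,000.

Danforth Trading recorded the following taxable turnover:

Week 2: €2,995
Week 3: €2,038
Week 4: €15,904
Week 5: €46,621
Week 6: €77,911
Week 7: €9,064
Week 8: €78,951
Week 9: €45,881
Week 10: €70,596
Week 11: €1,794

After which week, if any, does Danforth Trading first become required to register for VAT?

Through Week 2: €2,995
Through Week 3: €5,033
Through Week 4: €20,937
Through Week 5: €67,558
Through Week 6: €145,469
Through Week 7: €154,533
Through Week 8: €233,484
Through Week 9: €279,365 ← exceeds threshold

Week 9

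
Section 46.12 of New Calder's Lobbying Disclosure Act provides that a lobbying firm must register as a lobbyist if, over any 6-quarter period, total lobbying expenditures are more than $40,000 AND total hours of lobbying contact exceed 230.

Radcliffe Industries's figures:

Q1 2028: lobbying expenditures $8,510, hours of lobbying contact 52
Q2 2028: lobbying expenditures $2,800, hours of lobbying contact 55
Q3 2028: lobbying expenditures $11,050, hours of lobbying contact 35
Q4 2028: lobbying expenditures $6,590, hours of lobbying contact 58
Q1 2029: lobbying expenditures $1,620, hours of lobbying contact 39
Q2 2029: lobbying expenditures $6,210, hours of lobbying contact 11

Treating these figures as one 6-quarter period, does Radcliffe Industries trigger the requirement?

Total lobbying expenditures: $8,510 + $2,800 + $11,050 + $6,590 + $1,620 + $6,210 = $36,780 (≤ $40,000).
Total hours of lobbying contact: 52 + 55 + 35 + 58 + 39 + 11 = 250 (> 230).
The test is 'and': the rule requires both, and at least one is not exceeded.

No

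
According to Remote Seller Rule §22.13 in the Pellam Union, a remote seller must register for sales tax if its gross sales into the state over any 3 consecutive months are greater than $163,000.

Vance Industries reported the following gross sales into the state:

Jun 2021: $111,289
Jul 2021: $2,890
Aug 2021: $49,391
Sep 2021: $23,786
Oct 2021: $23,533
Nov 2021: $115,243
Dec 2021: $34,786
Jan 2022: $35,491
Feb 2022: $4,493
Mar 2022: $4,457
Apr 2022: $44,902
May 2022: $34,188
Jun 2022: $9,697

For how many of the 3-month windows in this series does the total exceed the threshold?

Jun 2021–Aug 2021: $111,289 + $2,890 + $49,391 = $163,570 (over)
Jul 2021–Sep 2021: $2,890 + $49,391 + $23,786 = $76,067 (under)
Aug 2021–Oct 2021: $49,391 + $23,786 + $23,533 = $96,710 (under)
Sep 2021–Nov 2021: $23,786 + $23,533 + $115,243 = $162,562 (under)
Oct 2021–Dec 2021: $23,533 + $115,243 + $34,786 = $173,562 (over)
Nov 2021–Jan 2022: $115,243 + $34,786 + $35,491 = $185,520 (over)
Dec 2021–Feb 2022: $34,786 + $35,491 + $4,493 = $74,770 (under)
Jan 2022–Mar 2022: $35,491 + $4,493 + $4,457 = $44,441 (under)
Feb 2022–Apr 2022: $4,493 + $4,457 + $44,902 = $53,852 (under)
Mar 2022–May 2022: $4,457 + $44,902 + $34,188 = $83,547 (under)
Apr 2022–Jun 2022: $44,902 + $34,188 + $9,697 = $88,787 (under)
3 windows exceed the threshold.

3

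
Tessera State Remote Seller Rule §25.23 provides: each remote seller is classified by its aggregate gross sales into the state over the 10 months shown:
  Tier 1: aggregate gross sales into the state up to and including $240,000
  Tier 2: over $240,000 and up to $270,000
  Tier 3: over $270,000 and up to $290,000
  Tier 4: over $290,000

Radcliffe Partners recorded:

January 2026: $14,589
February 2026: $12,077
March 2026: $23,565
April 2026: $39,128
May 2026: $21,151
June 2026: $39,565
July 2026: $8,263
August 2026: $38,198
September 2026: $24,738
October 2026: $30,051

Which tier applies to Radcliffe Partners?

Aggregate gross sales into the state: $14,589 + $12,077 + $23,565 + $39,128 + $21,151 + $39,565 + $8,263 + $38,198 + $24,738 + $30,051 = $251,325.
$240,000 < $251,325 ≤ $270,000, so Tier 2 applies.

Tier 2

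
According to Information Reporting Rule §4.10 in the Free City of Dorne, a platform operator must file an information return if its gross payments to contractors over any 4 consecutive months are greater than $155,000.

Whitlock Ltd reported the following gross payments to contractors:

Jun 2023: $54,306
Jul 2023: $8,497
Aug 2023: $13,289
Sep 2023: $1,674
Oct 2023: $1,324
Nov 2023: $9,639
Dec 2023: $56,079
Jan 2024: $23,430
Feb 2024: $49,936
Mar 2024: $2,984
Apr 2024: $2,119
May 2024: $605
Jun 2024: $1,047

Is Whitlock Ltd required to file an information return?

No

Jun 2023–Sep 2023: $54,306 + $8,497 + $13,289 + $1,674 = $77,766 (under)
Jul 2023–Oct 2023: $8,497 + $13,289 + $1,674 + $1,324 = $24,784 (under)
Aug 2023–Nov 2023: $13,289 + $1,674 + $1,324 + $9,639 = $25,926 (under)
Sep 2023–Dec 2023: $1,674 + $1,324 + $9,639 + $56,079 = $68,716 (under)
Oct 2023–Jan 2024: $1,324 + $9,639 + $56,079 + $23,430 = $90,472 (under)
Nov 2023–Feb 2024: $9,639 + $56,079 + $23,430 + $49,936 = $139,084 (under)
Dec 2023–Mar 2024: $56,079 + $23,430 + $49,936 + $2,984 = $132,429 (under)
Jan 2024–Apr 2024: $23,430 + $49,936 + $2,984 + $2,119 = $78,469 (under)
Feb 2024–May 2024: $49,936 + $2,984 + $2,119 + $605 = $55,644 (under)
Mar 2024–Jun 2024: $2,984 + $2,119 + $605 + $1,047 = $6,755 (under)
No window exceeds $155,000.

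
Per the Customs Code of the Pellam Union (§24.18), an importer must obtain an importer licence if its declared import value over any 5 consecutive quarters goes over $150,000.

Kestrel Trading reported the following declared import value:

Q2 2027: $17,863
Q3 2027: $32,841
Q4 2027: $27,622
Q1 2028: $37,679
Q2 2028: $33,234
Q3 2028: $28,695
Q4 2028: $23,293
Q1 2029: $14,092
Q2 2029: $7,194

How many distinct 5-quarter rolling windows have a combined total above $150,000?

2

Q2 2027–Q2 2028: $17,863 + $32,841 + $27,622 + $37,679 + $33,234 = $149,239 (under)
Q3 2027–Q3 2028: $32,841 + $27,622 + $37,679 + $33,234 + $28,695 = $160,071 (over)
Q4 2027–Q4 2028: $27,622 + $37,679 + $33,234 + $28,695 + $23,293 = $150,523 (over)
Q1 2028–Q1 2029: $37,679 + $33,234 + $28,695 + $23,293 + $14,092 = $136,993 (under)
Q2 2028–Q2 2029: $33,234 + $28,695 + $23,293 + $14,092 + $7,194 = $106,508 (under)
2 windows exceed the threshold.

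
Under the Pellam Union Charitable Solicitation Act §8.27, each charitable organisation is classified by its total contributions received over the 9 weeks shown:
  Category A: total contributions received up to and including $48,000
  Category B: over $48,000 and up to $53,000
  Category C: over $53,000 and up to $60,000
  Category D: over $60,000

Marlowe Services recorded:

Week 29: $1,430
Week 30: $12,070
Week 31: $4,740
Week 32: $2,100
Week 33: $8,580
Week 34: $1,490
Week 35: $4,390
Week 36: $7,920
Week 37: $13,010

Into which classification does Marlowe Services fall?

Total contributions received: $1,430 + $12,070 + $4,740 + $2,100 + $8,580 + $1,490 + $4,390 + $7,920 + $13,010 = $55,730.
$53,000 < $55,730 ≤ $60,000, so Category C applies.

Category C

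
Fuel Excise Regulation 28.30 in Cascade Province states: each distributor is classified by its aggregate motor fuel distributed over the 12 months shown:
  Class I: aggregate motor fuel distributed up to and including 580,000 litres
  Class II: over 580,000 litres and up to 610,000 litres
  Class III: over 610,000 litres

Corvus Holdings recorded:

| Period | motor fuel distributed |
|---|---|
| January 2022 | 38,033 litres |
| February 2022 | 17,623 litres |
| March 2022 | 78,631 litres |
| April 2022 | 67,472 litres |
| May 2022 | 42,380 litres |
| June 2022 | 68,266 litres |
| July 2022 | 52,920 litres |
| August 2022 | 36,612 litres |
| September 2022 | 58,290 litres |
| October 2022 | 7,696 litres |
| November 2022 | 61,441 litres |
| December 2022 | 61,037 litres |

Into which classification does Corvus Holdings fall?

Aggregate motor fuel distributed: 38,033 litres + 17,623 litres + 78,631 litres + 67,472 litres + 42,380 litres + 68,266 litres + 52,920 litres + 36,612 litres + 58,290 litres + 7,696 litres + 61,441 litres + 61,037 litres = 590,401 litres.
580,000 litres < 590,401 litres ≤ 610,000 litres, so Class II applies.

Class II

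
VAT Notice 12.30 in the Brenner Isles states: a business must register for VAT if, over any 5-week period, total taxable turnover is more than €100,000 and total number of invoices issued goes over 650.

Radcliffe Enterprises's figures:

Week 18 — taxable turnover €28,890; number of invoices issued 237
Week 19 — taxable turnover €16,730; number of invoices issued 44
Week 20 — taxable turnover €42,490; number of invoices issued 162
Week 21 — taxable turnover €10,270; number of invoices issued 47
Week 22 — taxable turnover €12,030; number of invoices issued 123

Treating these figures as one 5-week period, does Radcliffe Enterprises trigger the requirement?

No

Total taxable turnover: €28,890 + €16,730 + €42,490 + €10,270 + €12,030 = €110,410 (> €100,000).
Total number of invoices issued: 237 + 44 + 162 + 47 + 123 = 613 (≤ 650).
The test is 'and': the rule requires both, and at least one is not exceeded.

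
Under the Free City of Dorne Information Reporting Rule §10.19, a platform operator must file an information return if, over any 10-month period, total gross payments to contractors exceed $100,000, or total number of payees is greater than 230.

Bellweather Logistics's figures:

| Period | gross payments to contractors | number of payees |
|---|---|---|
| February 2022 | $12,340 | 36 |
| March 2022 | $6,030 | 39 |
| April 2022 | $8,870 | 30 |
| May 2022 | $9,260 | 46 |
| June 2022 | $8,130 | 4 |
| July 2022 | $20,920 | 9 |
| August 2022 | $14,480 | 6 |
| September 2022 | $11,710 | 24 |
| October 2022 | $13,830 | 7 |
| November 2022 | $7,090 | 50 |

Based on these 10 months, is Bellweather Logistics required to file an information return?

Total gross payments to contractors: $12,340 + $6,030 + $8,870 + $9,260 + $8,130 + $20,920 + $14,480 + $11,710 + $13,830 + $7,090 = $112,660 (> $100,000).
Total number of payees: 36 + 39 + 30 + 46 + 4 + 9 + 6 + 24 + 7 + 50 = 251 (> 230).
The test is 'or': at least one threshold is exceeded.

Yes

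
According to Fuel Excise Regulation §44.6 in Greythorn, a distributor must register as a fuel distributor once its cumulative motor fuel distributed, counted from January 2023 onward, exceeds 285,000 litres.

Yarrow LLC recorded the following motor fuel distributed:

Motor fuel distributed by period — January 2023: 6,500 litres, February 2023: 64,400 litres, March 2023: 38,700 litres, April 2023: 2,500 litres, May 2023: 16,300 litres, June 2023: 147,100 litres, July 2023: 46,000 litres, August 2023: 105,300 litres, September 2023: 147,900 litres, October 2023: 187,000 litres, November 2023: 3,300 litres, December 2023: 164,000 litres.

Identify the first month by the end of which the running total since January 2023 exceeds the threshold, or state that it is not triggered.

July 2023

Through January 2023: 6,500 litres
Through February 2023: 70,900 litres
Through March 2023: 109,600 litres
Through April 2023: 112,100 litres
Through May 2023: 128,400 litres
Through June 2023: 275,500 litres
Through July 2023: 321,500 litres ← exceeds threshold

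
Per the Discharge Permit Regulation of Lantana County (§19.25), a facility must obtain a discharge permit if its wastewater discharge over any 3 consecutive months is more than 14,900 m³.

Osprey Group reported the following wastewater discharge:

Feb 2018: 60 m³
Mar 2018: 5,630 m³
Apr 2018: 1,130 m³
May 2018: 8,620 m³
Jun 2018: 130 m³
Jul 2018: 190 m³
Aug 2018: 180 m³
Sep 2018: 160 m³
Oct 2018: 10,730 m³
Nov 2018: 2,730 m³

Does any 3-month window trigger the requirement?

Yes

Feb 2018–Apr 2018: 60 m³ + 5,630 m³ + 1,130 m³ = 6,820 m³ (under)
Mar 2018–May 2018: 5,630 m³ + 1,130 m³ + 8,620 m³ = 15,380 m³ (over)
Apr 2018–Jun 2018: 1,130 m³ + 8,620 m³ + 130 m³ = 9,880 m³ (under)
May 2018–Jul 2018: 8,620 m³ + 130 m³ + 190 m³ = 8,940 m³ (under)
Jun 2018–Aug 2018: 130 m³ + 190 m³ + 180 m³ = 500 m³ (under)
Jul 2018–Sep 2018: 190 m³ + 180 m³ + 160 m³ = 530 m³ (under)
Aug 2018–Oct 2018: 180 m³ + 160 m³ + 10,730 m³ = 11,070 m³ (under)
Sep 2018–Nov 2018: 160 m³ + 10,730 m³ + 2,730 m³ = 13,620 m³ (under)
At least one window exceeds 14,900 m³.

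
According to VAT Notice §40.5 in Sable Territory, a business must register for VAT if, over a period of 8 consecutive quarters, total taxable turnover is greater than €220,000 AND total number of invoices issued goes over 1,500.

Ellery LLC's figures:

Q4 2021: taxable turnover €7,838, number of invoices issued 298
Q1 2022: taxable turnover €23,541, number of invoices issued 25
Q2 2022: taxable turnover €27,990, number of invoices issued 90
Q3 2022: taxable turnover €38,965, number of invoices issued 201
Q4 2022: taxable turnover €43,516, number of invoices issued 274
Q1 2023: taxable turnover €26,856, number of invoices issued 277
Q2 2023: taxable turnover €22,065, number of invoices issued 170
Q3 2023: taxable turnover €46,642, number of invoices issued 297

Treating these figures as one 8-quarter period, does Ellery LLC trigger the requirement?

Total taxable turnover: €7,838 + €23,541 + €27,990 + €38,965 + €43,516 + €26,856 + €22,065 + €46,642 = €237,413 (> €220,000).
Total number of invoices issued: 298 + 25 + 90 + 201 + 274 + 277 + 170 + 297 = 1,632 (> 1,500).
The test is 'and': both thresholds are exceeded.

Yes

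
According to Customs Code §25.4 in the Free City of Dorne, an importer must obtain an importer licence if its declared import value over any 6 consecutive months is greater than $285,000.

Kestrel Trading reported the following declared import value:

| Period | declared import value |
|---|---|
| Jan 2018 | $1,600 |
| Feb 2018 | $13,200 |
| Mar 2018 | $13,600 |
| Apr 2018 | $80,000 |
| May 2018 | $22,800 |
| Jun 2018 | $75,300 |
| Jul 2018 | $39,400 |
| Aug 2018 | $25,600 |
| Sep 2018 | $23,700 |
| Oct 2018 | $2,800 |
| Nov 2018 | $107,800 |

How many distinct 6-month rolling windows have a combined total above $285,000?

Jan 2018–Jun 2018: $1,600 + $13,200 + $13,600 + $80,000 + $22,800 + $75,300 = $206,500 (under)
Feb 2018–Jul 2018: $13,200 + $13,600 + $80,000 + $22,800 + $75,300 + $39,400 = $244,300 (under)
Mar 2018–Aug 2018: $13,600 + $80,000 + $22,800 + $75,300 + $39,400 + $25,600 = $256,700 (under)
Apr 2018–Sep 2018: $80,000 + $22,800 + $75,300 + $39,400 + $25,600 + $23,700 = $266,800 (under)
May 2018–Oct 2018: $22,800 + $75,300 + $39,400 + $25,600 + $23,700 + $2,800 = $189,600 (under)
Jun 2018–Nov 2018: $75,300 + $39,400 + $25,600 + $23,700 + $2,800 + $107,800 = $274,600 (under)
0 windows exceed the threshold.

0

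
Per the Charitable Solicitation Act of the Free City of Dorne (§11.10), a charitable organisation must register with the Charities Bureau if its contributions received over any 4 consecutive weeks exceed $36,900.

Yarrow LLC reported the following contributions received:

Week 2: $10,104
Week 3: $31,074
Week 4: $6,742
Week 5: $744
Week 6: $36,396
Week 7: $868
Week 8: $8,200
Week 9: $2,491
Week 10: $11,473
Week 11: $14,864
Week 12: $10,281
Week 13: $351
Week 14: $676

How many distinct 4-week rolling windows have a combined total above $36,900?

8

Week 2–Week 5: $10,104 + $31,074 + $6,742 + $744 = $48,664 (over)
Week 3–Week 6: $31,074 + $6,742 + $744 + $36,396 = $74,956 (over)
Week 4–Week 7: $6,742 + $744 + $36,396 + $868 = $44,750 (over)
Week 5–Week 8: $744 + $36,396 + $868 + $8,200 = $46,208 (over)
Week 6–Week 9: $36,396 + $868 + $8,200 + $2,491 = $47,955 (over)
Week 7–Week 10: $868 + $8,200 + $2,491 + $11,473 = $23,032 (under)
Week 8–Week 11: $8,200 + $2,491 + $11,473 + $14,864 = $37,028 (over)
Week 9–Week 12: $2,491 + $11,473 + $14,864 + $10,281 = $39,109 (over)
Week 10–Week 13: $11,473 + $14,864 + $10,281 + $351 = $36,969 (over)
Week 11–Week 14: $14,864 + $10,281 + $351 + $676 = $26,172 (under)
8 windows exceed the threshold.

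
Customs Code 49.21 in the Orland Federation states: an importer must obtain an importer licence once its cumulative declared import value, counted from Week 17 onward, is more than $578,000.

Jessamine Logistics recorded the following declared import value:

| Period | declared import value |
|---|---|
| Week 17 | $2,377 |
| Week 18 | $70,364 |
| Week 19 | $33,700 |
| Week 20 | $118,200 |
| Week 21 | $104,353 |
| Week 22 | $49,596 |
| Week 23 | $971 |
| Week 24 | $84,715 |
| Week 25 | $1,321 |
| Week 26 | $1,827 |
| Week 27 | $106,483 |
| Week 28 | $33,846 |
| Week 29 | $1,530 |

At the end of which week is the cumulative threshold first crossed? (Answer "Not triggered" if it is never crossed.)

Week 28

Through Week 17: $2,377
Through Week 18: $72,741
Through Week 19: $106,441
Through Week 20: $224,641
Through Week 21: $328,994
Through Week 22: $378,590
Through Week 23: $379,561
Through Week 24: $464,276
Through Week 25: $465,597
Through Week 26: $467,424
Through Week 27: $573,907
Through Week 28: $607,753 ← exceeds threshold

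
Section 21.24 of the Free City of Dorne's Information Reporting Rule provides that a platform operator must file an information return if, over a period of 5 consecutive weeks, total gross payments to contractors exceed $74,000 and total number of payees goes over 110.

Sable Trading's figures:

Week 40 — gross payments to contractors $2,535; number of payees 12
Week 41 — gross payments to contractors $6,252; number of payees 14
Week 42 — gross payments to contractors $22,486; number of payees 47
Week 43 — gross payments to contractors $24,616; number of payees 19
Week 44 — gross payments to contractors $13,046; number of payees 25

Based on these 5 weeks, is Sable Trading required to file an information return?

No

Total gross payments to contractors: $2,535 + $6,252 + $22,486 + $24,616 + $13,046 = $68,935 (≤ $74,000).
Total number of payees: 12 + 14 + 47 + 19 + 25 = 117 (> 110).
The test is 'and': the rule requires both, and at least one is not exceeded.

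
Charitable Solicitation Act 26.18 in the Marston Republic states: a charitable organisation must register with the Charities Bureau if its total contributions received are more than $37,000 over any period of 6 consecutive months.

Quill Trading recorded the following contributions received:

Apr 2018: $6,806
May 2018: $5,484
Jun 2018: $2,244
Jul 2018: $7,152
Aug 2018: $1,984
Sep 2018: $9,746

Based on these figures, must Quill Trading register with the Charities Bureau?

Total contributions received: $6,806 + $5,484 + $2,244 + $7,152 + $1,984 + $9,746 = $33,416.
$33,416 ≤ $37,000, so the threshold is not exceeded.

No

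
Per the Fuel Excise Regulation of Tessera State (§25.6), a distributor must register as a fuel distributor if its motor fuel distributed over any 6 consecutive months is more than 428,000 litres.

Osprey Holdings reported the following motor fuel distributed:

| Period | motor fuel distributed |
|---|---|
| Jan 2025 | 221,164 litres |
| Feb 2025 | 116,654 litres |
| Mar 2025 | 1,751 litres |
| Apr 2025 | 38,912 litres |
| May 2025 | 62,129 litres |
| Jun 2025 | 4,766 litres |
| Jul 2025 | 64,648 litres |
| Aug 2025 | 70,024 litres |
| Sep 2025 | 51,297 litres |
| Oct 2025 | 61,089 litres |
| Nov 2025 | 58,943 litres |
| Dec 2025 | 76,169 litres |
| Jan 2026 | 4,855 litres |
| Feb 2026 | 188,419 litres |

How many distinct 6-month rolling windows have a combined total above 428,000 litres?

2

Jan 2025–Jun 2025: 221,164 litres + 116,654 litres + 1,751 litres + 38,912 litres + 62,129 litres + 4,766 litres = 445,376 litres (over)
Feb 2025–Jul 2025: 116,654 litres + 1,751 litres + 38,912 litres + 62,129 litres + 4,766 litres + 64,648 litres = 288,860 litres (under)
Mar 2025–Aug 2025: 1,751 litres + 38,912 litres + 62,129 litres + 4,766 litres + 64,648 litres + 70,024 litres = 242,230 litres (under)
Apr 2025–Sep 2025: 38,912 litres + 62,129 litres + 4,766 litres + 64,648 litres + 70,024 litres + 51,297 litres = 291,776 litres (under)
May 2025–Oct 2025: 62,129 litres + 4,766 litres + 64,648 litres + 70,024 litres + 51,297 litres + 61,089 litres = 313,953 litres (under)
Jun 2025–Nov 2025: 4,766 litres + 64,648 litres + 70,024 litres + 51,297 litres + 61,089 litres + 58,943 litres = 310,767 litres (under)
Jul 2025–Dec 2025: 64,648 litres + 70,024 litres + 51,297 litres + 61,089 litres + 58,943 litres + 76,169 litres = 382,170 litres (under)
Aug 2025–Jan 2026: 70,024 litres + 51,297 litres + 61,089 litres + 58,943 litres + 76,169 litres + 4,855 litres = 322,377 litres (under)
Sep 2025–Feb 2026: 51,297 litres + 61,089 litres + 58,943 litres + 76,169 litres + 4,855 litres + 188,419 litres = 440,772 litres (over)
2 windows exceed the threshold.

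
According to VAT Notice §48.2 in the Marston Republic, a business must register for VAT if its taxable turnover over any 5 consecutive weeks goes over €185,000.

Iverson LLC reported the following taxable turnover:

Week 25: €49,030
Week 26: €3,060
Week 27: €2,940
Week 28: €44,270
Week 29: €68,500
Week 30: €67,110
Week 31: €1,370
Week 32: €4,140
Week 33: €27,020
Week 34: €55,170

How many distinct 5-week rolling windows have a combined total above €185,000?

Week 25–Week 29: €49,030 + €3,060 + €2,940 + €44,270 + €68,500 = €167,800 (under)
Week 26–Week 30: €3,060 + €2,940 + €44,270 + €68,500 + €67,110 = €185,880 (over)
Week 27–Week 31: €2,940 + €44,270 + €68,500 + €67,110 + €1,370 = €184,190 (under)
Week 28–Week 32: €44,270 + €68,500 + €67,110 + €1,370 + €4,140 = €185,390 (over)
Week 29–Week 33: €68,500 + €67,110 + €1,370 + €4,140 + €27,020 = €168,140 (under)
Week 30–Week 34: €67,110 + €1,370 + €4,140 + €27,020 + €55,170 = €154,810 (under)
2 windows exceed the threshold.

2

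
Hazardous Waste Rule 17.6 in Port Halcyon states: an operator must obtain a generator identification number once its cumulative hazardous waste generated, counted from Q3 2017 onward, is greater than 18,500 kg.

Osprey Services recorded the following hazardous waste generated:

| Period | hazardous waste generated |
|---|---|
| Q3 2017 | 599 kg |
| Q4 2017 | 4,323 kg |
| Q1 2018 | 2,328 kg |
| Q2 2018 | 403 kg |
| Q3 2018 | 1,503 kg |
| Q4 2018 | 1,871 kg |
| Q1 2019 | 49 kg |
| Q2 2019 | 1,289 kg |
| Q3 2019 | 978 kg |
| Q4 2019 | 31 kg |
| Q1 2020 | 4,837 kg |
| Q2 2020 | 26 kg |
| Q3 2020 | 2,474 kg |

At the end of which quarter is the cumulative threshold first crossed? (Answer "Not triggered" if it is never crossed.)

Q3 2020

Through Q3 2017: 599 kg
Through Q4 2017: 4,922 kg
Through Q1 2018: 7,250 kg
Through Q2 2018: 7,653 kg
Through Q3 2018: 9,156 kg
Through Q4 2018: 11,027 kg
Through Q1 2019: 11,076 kg
Through Q2 2019: 12,365 kg
Through Q3 2019: 13,343 kg
Through Q4 2019: 13,374 kg
Through Q1 2020: 18,211 kg
Through Q2 2020: 18,237 kg
Through Q3 2020: 20,711 kg ← exceeds threshold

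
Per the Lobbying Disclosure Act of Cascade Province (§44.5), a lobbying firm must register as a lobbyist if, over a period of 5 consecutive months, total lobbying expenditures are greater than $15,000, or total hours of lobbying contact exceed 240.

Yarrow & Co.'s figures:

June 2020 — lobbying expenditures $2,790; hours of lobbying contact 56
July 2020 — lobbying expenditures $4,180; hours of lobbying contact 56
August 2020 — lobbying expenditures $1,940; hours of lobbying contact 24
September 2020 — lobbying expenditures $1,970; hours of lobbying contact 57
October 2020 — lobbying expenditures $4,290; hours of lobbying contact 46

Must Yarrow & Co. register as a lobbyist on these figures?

Total lobbying expenditures: $2,790 + $4,180 + $1,940 + $1,970 + $4,290 = $15,170 (> $15,000).
Total hours of lobbying contact: 56 + 56 + 24 + 57 + 46 = 239 (≤ 240).
The test is 'or': at least one threshold is exceeded.

Yes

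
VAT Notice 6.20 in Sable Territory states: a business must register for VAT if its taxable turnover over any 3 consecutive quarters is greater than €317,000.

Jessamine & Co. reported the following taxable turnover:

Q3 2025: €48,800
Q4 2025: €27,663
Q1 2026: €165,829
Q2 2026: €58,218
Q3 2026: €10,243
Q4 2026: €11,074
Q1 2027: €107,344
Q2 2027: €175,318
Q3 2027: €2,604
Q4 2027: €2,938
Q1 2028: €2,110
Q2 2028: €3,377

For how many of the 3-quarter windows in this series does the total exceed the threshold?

Q3 2025–Q1 2026: €48,800 + €27,663 + €165,829 = €242,292 (under)
Q4 2025–Q2 2026: €27,663 + €165,829 + €58,218 = €251,710 (under)
Q1 2026–Q3 2026: €165,829 + €58,218 + €10,243 = €234,290 (under)
Q2 2026–Q4 2026: €58,218 + €10,243 + €11,074 = €79,535 (under)
Q3 2026–Q1 2027: €10,243 + €11,074 + €107,344 = €128,661 (under)
Q4 2026–Q2 2027: €11,074 + €107,344 + €175,318 = €293,736 (under)
Q1 2027–Q3 2027: €107,344 + €175,318 + €2,604 = €285,266 (under)
Q2 2027–Q4 2027: €175,318 + €2,604 + €2,938 = €180,860 (under)
Q3 2027–Q1 2028: €2,604 + €2,938 + €2,110 = €7,652 (under)
Q4 2027–Q2 2028: €2,938 + €2,110 + €3,377 = €8,425 (under)
0 windows exceed the threshold.

0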